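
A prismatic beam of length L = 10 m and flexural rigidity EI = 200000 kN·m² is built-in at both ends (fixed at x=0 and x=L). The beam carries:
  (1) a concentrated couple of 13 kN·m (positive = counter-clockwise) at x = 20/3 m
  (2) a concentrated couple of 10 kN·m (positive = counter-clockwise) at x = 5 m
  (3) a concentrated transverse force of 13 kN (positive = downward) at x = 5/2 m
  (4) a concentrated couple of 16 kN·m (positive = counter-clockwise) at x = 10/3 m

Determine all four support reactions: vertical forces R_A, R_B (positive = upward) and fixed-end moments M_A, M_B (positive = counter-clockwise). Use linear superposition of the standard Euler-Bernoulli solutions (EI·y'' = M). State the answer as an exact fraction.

Load 1 — applied couple M₀=13 kN·m at a=20/3 m (b=L-a=10/3):
  R_A = 6M₀ab/L³ = 6·13·(20/3)·(10/3)/10³ = 26/15 kN
  M_A = M₀b(2a-b)/L² = 13·(10/3)·(2·(20/3)-(10/3))/10² = 13/3 kN·m
  R_B = -6M₀ab/L³ = -6·13·(20/3)·(10/3)/10³ = -26/15 kN
  M_B = M₀a(2b-a)/L² = 13·(20/3)·(2·(10/3)-(20/3))/10² = 0 kN·m
Load 2 — applied couple M₀=10 kN·m at a=5 m (b=L-a=5):
  R_A = 6M₀ab/L³ = 6·10·5·5/10³ = 3/2 kN
  M_A = M₀b(2a-b)/L² = 10·5·(2·5-5)/10² = 5/2 kN·m
  R_B = -6M₀ab/L³ = -6·10·5·5/10³ = -3/2 kN
  M_B = M₀a(2b-a)/L² = 10·5·(2·5-5)/10² = 5/2 kN·m
Load 3 — point force P=13 kN at a=5/2 m (b=L-a=15/2):
  R_A = Pb²(3a+b)/L³ = 13·(15/2)²·(3·(5/2)+(15/2))/10³ = 351/32 kN
  M_A = Pab²/L² = 13·(5/2)·(15/2)²/10² = 585/32 kN·m
  R_B = Pa²(a+3b)/L³ = 13·(5/2)²·((5/2)+3·(15/2))/10³ = 65/32 kN
  M_B = -Pa²b/L² = -13·(5/2)²·(15/2)/10² = -195/32 kN·m
Load 4 — applied couple M₀=16 kN·m at a=10/3 m (b=L-a=20/3):
  R_A = 6M₀ab/L³ = 6·16·(10/3)·(20/3)/10³ = 32/15 kN
  M_A = M₀b(2a-b)/L² = 16·(20/3)·(2·(10/3)-(20/3))/10² = 0 kN·m
  R_B = -6M₀ab/L³ = -6·16·(10/3)·(20/3)/10³ = -32/15 kN
  M_B = M₀a(2b-a)/L² = 16·(10/3)·(2·(20/3)-(10/3))/10² = 16/3 kN·m
Superposition: R_A = 7841/480 kN, M_A = 2411/96 kN·m, R_B = -1601/480 kN, M_B = 167/96 kN·m

R_A = 7841/480 kN, M_A = 2411/96 kN·m, R_B = -1601/480 kN, M_B = 167/96 kN·m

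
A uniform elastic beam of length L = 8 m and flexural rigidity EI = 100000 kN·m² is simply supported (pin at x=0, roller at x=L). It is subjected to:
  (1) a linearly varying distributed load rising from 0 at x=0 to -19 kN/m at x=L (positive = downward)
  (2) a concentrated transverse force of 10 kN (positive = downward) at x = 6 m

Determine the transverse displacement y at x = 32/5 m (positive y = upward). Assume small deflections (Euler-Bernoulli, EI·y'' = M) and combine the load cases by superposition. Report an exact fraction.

Load 1 — triangular load w₀=-19 kN/m (0→w₀ over full span):
  y_1 = -w₀x(7L⁴-10L²x²+3x⁴)/(360LEI) = -(-19)·(32/5)·(7·8⁴-10·8²·(32/5)²+3·(32/5)⁴)/(360·8·100000) = 154432/48828125 m
Load 2 — point force P=10 kN at a=6 m (b=L-a=2):
  y_2 = -Pa(L-x)(2Lx-a²-x²)/(6LEI)  [x>a] = -10·6·(8-(32/5))·(2·8·(32/5)-6²-(32/5)²)/(6·8·100000) = -159/312500 m
Superposition: y = Σ y_i = 518353/195312500 m ≈ 0.002654 m

y(32/5) = 518353/195312500 m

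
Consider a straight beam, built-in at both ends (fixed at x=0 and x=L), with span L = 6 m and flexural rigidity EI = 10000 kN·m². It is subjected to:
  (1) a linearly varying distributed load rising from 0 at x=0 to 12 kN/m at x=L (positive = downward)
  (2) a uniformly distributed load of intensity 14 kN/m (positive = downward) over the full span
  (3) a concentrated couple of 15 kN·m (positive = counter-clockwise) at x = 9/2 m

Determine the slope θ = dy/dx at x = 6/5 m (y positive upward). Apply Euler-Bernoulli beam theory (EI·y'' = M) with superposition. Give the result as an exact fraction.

θ(6/5) = -11709/3125000 rad

Load 1 — triangular load w₀=12 kN/m (0→w₀ over full span):
  θ_1 = -w₀(2x(L-x)(L-2x)(x+2L)+x²(L-x)²)/(120LEI) = -12·(2·(6/5)·(6-(6/5))·(6-2·(6/5))·((6/5)+2·6)+(6/5)²·(6-(6/5))²)/(120·6·10000) = -378/390625 rad
Load 2 — uniform load w=14 kN/m over full span:
  θ_2 = -wx(L-x)(L-2x)/(12EI) = -14·(6/5)·(6-(6/5))·(6-2·(6/5))/(12·10000) = -189/78125 rad
Load 3 — applied couple M₀=15 kN·m at a=9/2 m (b=L-a=3/2):
  θ_3 = (R_Ax²/2 - M_Ax)/EI  [x≤a] with R_A=45/16, M_A=75/16 = ((45/16)·(6/5)²/2 - (75/16)·(6/5))/10000 = -9/25000 rad
Superposition: θ = Σ θ_i = -11709/3125000 rad ≈ -0.003747 rad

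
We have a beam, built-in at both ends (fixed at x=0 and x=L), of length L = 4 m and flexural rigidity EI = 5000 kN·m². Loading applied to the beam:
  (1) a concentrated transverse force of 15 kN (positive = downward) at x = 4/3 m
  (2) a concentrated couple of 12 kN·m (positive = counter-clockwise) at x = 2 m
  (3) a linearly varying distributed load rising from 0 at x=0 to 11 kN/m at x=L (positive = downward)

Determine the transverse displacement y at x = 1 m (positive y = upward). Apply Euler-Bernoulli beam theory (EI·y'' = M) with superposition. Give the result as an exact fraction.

Load 1 — point force P=15 kN at a=4/3 m (b=L-a=8/3):
  y_1 = -Pb²x²(3aL-(3a+b)x)/(6L³EI)  [x≤a] = -15·(8/3)²·1²·(3·(4/3)·4-(3·(4/3)+(8/3))·1)/(6·4³·5000) = -7/13500 m
Load 2 — applied couple M₀=12 kN·m at a=2 m (b=L-a=2):
  y_2 = (R_Ax³/6 - M_Ax²/2)/EI  [x≤a] with R_A=9/2, M_A=3 = ((9/2)·1³/6 - 3·1²/2)/5000 = -3/20000 m
Load 3 — triangular load w₀=11 kN/m (0→w₀ over full span):
  y_3 = -w₀x²(L-x)²(x+2L)/(120LEI) = -11·1²·(4-1)²·(1+2·4)/(120·4·5000) = -297/800000 m
Superposition: y = Σ y_i = -22459/21600000 m ≈ -0.001040 m

y(1) = -22459/21600000 m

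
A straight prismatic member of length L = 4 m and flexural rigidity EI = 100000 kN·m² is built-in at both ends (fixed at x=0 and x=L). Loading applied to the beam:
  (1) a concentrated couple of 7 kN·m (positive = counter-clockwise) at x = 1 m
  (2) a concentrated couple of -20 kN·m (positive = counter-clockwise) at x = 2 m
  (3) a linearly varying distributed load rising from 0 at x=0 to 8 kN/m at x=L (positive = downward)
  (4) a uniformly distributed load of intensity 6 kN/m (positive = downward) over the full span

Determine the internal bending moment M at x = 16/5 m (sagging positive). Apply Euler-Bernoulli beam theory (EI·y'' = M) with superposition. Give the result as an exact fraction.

M(16/5) = 8779/6000 kN·m

Load 1 — applied couple M₀=7 kN·m at a=1 m (b=L-a=3):
  M_1 = R_Ax - M_A - M₀  [x>a] with R_A=63/32, M_A=-21/16 = (63/32)·(16/5) - (-21/16) - 7 = 49/80 kN·m
Load 2 — applied couple M₀=-20 kN·m at a=2 m (b=L-a=2):
  M_2 = R_Ax - M_A - M₀  [x>a] with R_A=-15/2, M_A=-5 = (-15/2)·(16/5) - (-5) - (-20) = 1 kN·m
Load 3 — triangular load w₀=8 kN/m (0→w₀ over full span):
  M_3 = 3w₀Lx/20 - w₀L²/30 - w₀x³/(6L) = 3·8·4·(16/5)/20 - 8·4²/30 - 8·(16/5)³/(6·4) = 64/375 kN·m
Load 4 — uniform load w=6 kN/m over full span:
  M_4 = wLx/2 - wL²/12 - wx²/2 = 6·4·(16/5)/2 - 6·4²/12 - 6·(16/5)²/2 = -8/25 kN·m
Superposition: M = Σ M_i = 8779/6000 kN·m ≈ 1.463167 kN·m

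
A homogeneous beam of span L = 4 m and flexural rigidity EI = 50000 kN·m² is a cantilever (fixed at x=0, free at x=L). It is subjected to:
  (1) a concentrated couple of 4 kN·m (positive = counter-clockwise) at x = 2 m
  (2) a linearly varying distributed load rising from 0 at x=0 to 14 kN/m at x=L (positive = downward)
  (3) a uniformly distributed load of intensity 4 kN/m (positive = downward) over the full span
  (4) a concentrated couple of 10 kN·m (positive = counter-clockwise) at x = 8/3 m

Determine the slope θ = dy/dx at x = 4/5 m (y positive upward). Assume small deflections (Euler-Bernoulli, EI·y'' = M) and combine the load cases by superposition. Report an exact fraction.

Load 1 — applied couple M₀=4 kN·m at a=2 m (b=L-a=2):
  θ_1 = M₀x/EI  [x≤a] = 4·(4/5)/50000 = 1/15625 rad
Load 2 — triangular load w₀=14 kN/m (0→w₀ over full span):
  θ_2 = (w₀Lx²/4-w₀L²x/3-w₀x⁴/(24L))/EI = (14·4·(4/5)²/4-14·4²·(4/5)/3-14·(4/5)⁴/(24·4))/50000 = -5957/5859375 rad
Load 3 — uniform load w=4 kN/m over full span:
  θ_3 = -wx(x²-3Lx+3L²)/(6EI) = -4·(4/5)·((4/5)²-3·4·(4/5)+3·4²)/(6·50000) = -488/1171875 rad
Load 4 — applied couple M₀=10 kN·m at a=8/3 m (b=L-a=4/3):
  θ_4 = M₀x/EI  [x≤a] = 10·(4/5)/50000 = 1/6250 rad
Superposition: θ = Σ θ_i = -4723/3906250 rad ≈ -0.001209 rad

θ(4/5) = -4723/3906250 rad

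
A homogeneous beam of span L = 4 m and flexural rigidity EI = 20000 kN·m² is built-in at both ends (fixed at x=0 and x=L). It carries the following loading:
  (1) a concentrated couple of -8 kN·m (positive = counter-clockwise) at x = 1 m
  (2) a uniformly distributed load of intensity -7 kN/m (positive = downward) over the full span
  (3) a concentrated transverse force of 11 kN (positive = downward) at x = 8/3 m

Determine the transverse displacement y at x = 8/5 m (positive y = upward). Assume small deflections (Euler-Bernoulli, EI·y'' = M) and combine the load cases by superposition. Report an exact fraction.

y(8/5) = 757/253125000 m

Load 1 — applied couple M₀=-8 kN·m at a=1 m (b=L-a=3):
  y_1 = (R_Ax³/6 - M_Ax²/2 - M₀(x-a)²/2)/EI  [x>a] with R_A=-9/4, M_A=3/2 = ((-9/4)·(8/5)³/6 - (3/2)·(8/5)²/2 - (-8)·((8/5)-1)²/2)/20000 = -63/625000 m
Load 2 — uniform load w=-7 kN/m over full span:
  y_2 = -wx²(L-x)²/(24EI) = -(-7)·(8/5)²·(4-(8/5))²/(24·20000) = 84/390625 m
Load 3 — point force P=11 kN at a=8/3 m (b=L-a=4/3):
  y_3 = -Pb²x²(3aL-(3a+b)x)/(6L³EI)  [x≤a] = -11·(4/3)²·(8/5)²·(3·(8/3)·4-(3·(8/3)+(4/3))·(8/5))/(6·4³·20000) = -704/6328125 m
Superposition: y = Σ y_i = 757/253125000 m ≈ 0.000003 m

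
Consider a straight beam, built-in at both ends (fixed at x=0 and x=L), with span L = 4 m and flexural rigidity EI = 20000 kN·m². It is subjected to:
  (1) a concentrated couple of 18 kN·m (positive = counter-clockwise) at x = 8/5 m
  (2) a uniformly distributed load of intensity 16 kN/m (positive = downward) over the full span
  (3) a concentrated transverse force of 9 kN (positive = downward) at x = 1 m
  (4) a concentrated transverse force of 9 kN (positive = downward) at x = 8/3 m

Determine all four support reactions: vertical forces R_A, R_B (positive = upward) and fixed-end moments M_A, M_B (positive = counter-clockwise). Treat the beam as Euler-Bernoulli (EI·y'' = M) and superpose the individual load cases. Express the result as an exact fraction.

R_A = 116177/2400 kN, M_A = 12489/400 kN·m, R_B = 80623/2400 kN, M_B = -27113/1200 kN·m

Load 1 — applied couple M₀=18 kN·m at a=8/5 m (b=L-a=12/5):
  R_A = 6M₀ab/L³ = 6·18·(8/5)·(12/5)/4³ = 162/25 kN
  M_A = M₀b(2a-b)/L² = 18·(12/5)·(2·(8/5)-(12/5))/4² = 54/25 kN·m
  R_B = -6M₀ab/L³ = -6·18·(8/5)·(12/5)/4³ = -162/25 kN
  M_B = M₀a(2b-a)/L² = 18·(8/5)·(2·(12/5)-(8/5))/4² = 144/25 kN·m
Load 2 — uniform load w=16 kN/m over full span:
  R_A = wL/2 = 16·4/2 = 32 kN
  M_A = wL²/12 = 16·4²/12 = 64/3 kN·m
  R_B = wL/2 = 16·4/2 = 32 kN
  M_B = -wL²/12 = -16·4²/12 = -64/3 kN·m
Load 3 — point force P=9 kN at a=1 m (b=L-a=3):
  R_A = Pb²(3a+b)/L³ = 9·3²·(3·1+3)/4³ = 243/32 kN
  M_A = Pab²/L² = 9·1·3²/4² = 81/16 kN·m
  R_B = Pa²(a+3b)/L³ = 9·1²·(1+3·3)/4³ = 45/32 kN
  M_B = -Pa²b/L² = -9·1²·3/4² = -27/16 kN·m
Load 4 — point force P=9 kN at a=8/3 m (b=L-a=4/3):
  R_A = Pb²(3a+b)/L³ = 9·(4/3)²·(3·(8/3)+(4/3))/4³ = 7/3 kN
  M_A = Pab²/L² = 9·(8/3)·(4/3)²/4² = 8/3 kN·m
  R_B = Pa²(a+3b)/L³ = 9·(8/3)²·((8/3)+3·(4/3))/4³ = 20/3 kN
  M_B = -Pa²b/L² = -9·(8/3)²·(4/3)/4² = -16/3 kN·m
Superposition: R_A = 116177/2400 kN, M_A = 12489/400 kN·m, R_B = 80623/2400 kN, M_B = -27113/1200 kN·m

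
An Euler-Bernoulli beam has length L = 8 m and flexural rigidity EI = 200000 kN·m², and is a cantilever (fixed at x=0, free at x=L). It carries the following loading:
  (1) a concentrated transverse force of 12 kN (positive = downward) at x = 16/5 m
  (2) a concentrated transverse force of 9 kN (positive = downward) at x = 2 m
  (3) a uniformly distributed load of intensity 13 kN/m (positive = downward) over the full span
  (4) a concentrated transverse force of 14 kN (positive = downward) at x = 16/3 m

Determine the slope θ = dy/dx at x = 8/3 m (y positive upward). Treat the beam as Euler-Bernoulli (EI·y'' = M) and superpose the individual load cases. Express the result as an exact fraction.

Load 1 — point force P=12 kN at a=16/5 m (b=L-a=24/5):
  θ_1 = -Px(2a-x)/(2EI)  [x≤a] = -12·(8/3)·(2·(16/5)-(8/3))/(2·200000) = -14/46875 rad
Load 2 — point force P=9 kN at a=2 m (b=L-a=6):
  θ_2 = -Pa²/(2EI)  [x>a] = -9·2²/(2·200000) = -9/100000 rad
Load 3 — uniform load w=13 kN/m over full span:
  θ_3 = -wx(x²-3Lx+3L²)/(6EI) = -13·(8/3)·((8/3)²-3·8·(8/3)+3·8²)/(6·200000) = -988/253125 rad
Load 4 — point force P=14 kN at a=16/3 m (b=L-a=8/3):
  θ_4 = -Px(2a-x)/(2EI)  [x≤a] = -14·(8/3)·(2·(16/3)-(8/3))/(2·200000) = -7/9375 rad
Superposition: θ = Σ θ_i = -204061/40500000 rad ≈ -0.005039 rad

θ(8/3) = -204061/40500000 rad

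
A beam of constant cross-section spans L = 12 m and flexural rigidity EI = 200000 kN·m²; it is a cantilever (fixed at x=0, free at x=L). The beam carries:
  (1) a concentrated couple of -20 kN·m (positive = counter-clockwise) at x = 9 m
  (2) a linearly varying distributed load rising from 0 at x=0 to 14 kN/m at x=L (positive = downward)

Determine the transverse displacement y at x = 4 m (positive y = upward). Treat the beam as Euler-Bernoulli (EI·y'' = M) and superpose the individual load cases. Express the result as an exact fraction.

y(4) = -6539/281250 m

Load 1 — applied couple M₀=-20 kN·m at a=9 m (b=L-a=3):
  y_1 = M₀x²/(2EI)  [x≤a] = (-20)·4²/(2·200000) = -1/1250 m
Load 2 — triangular load w₀=14 kN/m (0→w₀ over full span):
  y_2 = (w₀Lx³/12-w₀L²x²/6-w₀x⁵/(120L))/EI = (14·12·4³/12-14·12²·4²/6-14·4⁵/(120·12))/200000 = -3157/140625 m
Superposition: y = Σ y_i = -6539/281250 m ≈ -0.023250 m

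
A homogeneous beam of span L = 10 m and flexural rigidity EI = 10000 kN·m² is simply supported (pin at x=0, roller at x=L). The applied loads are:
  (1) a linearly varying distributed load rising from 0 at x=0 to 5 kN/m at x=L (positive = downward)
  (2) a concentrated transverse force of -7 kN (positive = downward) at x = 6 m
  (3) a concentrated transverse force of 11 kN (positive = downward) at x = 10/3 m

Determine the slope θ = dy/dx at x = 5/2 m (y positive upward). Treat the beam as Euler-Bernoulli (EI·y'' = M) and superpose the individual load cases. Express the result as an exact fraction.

θ(5/2) = -8971319/1036800000 rad

Load 1 — triangular load w₀=5 kN/m (0→w₀ over full span):
  θ_1 = -w₀(7L⁴-30L²x²+15x⁴)/(360LEI) = -5·(7·10⁴-30·10²·(5/2)²+15·(5/2)⁴)/(360·10·10000) = -1327/184320 rad
Load 2 — point force P=-7 kN at a=6 m (b=L-a=4):
  θ_2 = -Pb(L²-b²-3x²)/(6LEI)  [x≤a] = -(-7)·4·(10²-4²-3·(5/2)²)/(6·10·10000) = 609/200000 rad
Load 3 — point force P=11 kN at a=10/3 m (b=L-a=20/3):
  θ_3 = -Pb(L²-b²-3x²)/(6LEI)  [x≤a] = -11·(20/3)·(10²-(20/3)²-3·(5/2)²)/(6·10·10000) = -583/129600 rad
Superposition: θ = Σ θ_i = -8971319/1036800000 rad ≈ -0.008653 rad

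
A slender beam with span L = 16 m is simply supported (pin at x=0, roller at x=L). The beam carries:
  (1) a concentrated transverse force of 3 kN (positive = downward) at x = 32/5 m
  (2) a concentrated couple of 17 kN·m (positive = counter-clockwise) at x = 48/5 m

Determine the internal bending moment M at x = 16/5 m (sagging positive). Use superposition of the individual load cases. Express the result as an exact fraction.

Load 1 — point force P=3 kN at a=32/5 m (b=L-a=48/5):
  M_1 = Pbx/L  [x≤a] = 3·(48/5)·(16/5)/16 = 144/25 kN·m
Load 2 — applied couple M₀=17 kN·m at a=48/5 m (b=L-a=32/5):
  M_2 = M₀x/L  [x≤a] = 17·(16/5)/16 = 17/5 kN·m
Superposition: M = Σ M_i = 229/25 kN·m ≈ 9.160000 kN·m

M(16/5) = 229/25 kN·m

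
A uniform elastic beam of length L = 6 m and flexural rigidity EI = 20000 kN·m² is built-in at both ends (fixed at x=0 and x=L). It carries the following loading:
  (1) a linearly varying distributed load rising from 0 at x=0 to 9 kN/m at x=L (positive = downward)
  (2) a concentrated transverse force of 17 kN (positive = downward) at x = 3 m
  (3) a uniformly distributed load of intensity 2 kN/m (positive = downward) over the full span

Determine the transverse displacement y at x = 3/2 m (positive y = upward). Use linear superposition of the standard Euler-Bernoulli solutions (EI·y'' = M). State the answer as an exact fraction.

y(3/2) = -53883/51200000 m

Load 1 — triangular load w₀=9 kN/m (0→w₀ over full span):
  y_1 = -w₀x²(L-x)²(x+2L)/(120LEI) = -9·(3/2)²·(6-(3/2))²·((3/2)+2·6)/(120·6·20000) = -19683/51200000 m
Load 2 — point force P=17 kN at a=3 m (b=L-a=3):
  y_2 = -Pb²x²(3aL-(3a+b)x)/(6L³EI)  [x≤a] = -17·3²·(3/2)²·(3·3·6-(3·3+3)·(3/2))/(6·6³·20000) = -153/320000 m
Load 3 — uniform load w=2 kN/m over full span:
  y_3 = -wx²(L-x)²/(24EI) = -2·(3/2)²·(6-(3/2))²/(24·20000) = -243/1280000 m
Superposition: y = Σ y_i = -53883/51200000 m ≈ -0.001052 m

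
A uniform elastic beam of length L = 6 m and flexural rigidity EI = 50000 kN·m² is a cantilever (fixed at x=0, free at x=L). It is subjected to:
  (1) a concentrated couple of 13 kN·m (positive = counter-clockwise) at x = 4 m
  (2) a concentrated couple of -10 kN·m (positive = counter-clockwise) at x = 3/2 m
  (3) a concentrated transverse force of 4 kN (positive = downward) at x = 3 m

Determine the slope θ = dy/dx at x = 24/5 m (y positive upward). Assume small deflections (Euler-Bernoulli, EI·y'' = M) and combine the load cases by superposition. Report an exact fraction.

Load 1 — applied couple M₀=13 kN·m at a=4 m (b=L-a=2):
  θ_1 = M₀a/EI  [x>a] = 13·4/50000 = 13/12500 rad
Load 2 — applied couple M₀=-10 kN·m at a=3/2 m (b=L-a=9/2):
  θ_2 = M₀a/EI  [x>a] = (-10)·(3/2)/50000 = -3/10000 rad
Load 3 — point force P=4 kN at a=3 m (b=L-a=3):
  θ_3 = -Pa²/(2EI)  [x>a] = -4·3²/(2·50000) = -9/25000 rad
Superposition: θ = Σ θ_i = 19/50000 rad ≈ 0.000380 rad

θ(24/5) = 19/50000 rad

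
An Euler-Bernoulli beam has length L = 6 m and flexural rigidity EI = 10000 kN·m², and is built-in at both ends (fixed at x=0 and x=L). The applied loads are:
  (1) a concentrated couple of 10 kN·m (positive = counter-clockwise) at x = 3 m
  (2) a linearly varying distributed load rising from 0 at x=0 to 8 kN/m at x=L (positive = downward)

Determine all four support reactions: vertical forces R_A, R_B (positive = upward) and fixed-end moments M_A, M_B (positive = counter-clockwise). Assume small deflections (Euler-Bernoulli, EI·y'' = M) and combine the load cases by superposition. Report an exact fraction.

Load 1 — applied couple M₀=10 kN·m at a=3 m (b=L-a=3):
  R_A = 6M₀ab/L³ = 6·10·3·3/6³ = 5/2 kN
  M_A = M₀b(2a-b)/L² = 10·3·(2·3-3)/6² = 5/2 kN·m
  R_B = -6M₀ab/L³ = -6·10·3·3/6³ = -5/2 kN
  M_B = M₀a(2b-a)/L² = 10·3·(2·3-3)/6² = 5/2 kN·m
Load 2 — triangular load w₀=8 kN/m (0→w₀ over full span):
  R_A = 3w₀L/20 = 3·8·6/20 = 36/5 kN
  M_A = w₀L²/30 = 8·6²/30 = 48/5 kN·m
  R_B = 7w₀L/20 = 7·8·6/20 = 84/5 kN
  M_B = -w₀L²/20 = -8·6²/20 = -72/5 kN·m
Superposition: R_A = 97/10 kN, M_A = 121/10 kN·m, R_B = 143/10 kN, M_B = -119/10 kN·m

R_A = 97/10 kN, M_A = 121/10 kN·m, R_B = 143/10 kN, M_B = -119/10 kN·m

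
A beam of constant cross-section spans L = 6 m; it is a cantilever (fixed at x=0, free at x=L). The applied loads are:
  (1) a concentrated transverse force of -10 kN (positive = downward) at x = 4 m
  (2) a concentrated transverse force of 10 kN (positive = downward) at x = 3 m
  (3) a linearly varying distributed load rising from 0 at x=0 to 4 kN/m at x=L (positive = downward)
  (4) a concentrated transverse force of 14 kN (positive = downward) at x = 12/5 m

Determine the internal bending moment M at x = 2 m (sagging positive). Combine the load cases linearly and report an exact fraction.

Load 1 — point force P=-10 kN at a=4 m (b=L-a=2):
  M_1 = -P(a-x)  [x≤a] = -(-10)·(4-2) = 20 kN·m
Load 2 — point force P=10 kN at a=3 m (b=L-a=3):
  M_2 = -P(a-x)  [x≤a] = -10·(3-2) = -10 kN·m
Load 3 — triangular load w₀=4 kN/m (0→w₀ over full span):
  M_3 = w₀Lx/2 - w₀L²/3 - w₀x³/(6L) = 4·6·2/2 - 4·6²/3 - 4·2³/(6·6) = -224/9 kN·m
Load 4 — point force P=14 kN at a=12/5 m (b=L-a=18/5):
  M_4 = -P(a-x)  [x≤a] = -14·((12/5)-2) = -28/5 kN·m
Superposition: M = Σ M_i = -922/45 kN·m ≈ -20.488889 kN·m

M(2) = -922/45 kN·m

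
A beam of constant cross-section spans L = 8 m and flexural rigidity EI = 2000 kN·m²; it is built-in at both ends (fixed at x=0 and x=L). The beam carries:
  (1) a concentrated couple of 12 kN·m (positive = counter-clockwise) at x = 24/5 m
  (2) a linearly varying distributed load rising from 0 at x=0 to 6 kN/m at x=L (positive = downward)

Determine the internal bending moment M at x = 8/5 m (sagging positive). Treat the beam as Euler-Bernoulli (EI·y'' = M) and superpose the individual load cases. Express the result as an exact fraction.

Load 1 — applied couple M₀=12 kN·m at a=24/5 m (b=L-a=16/5):
  M_1 = R_Ax - M_A  [x≤a] with R_A=54/25, M_A=96/25 = (54/25)·(8/5) - (96/25) = -48/125 kN·m
Load 2 — triangular load w₀=6 kN/m (0→w₀ over full span):
  M_2 = 3w₀Lx/20 - w₀L²/30 - w₀x³/(6L) = 3·6·8·(8/5)/20 - 6·8²/30 - 6·(8/5)³/(6·8) = -224/125 kN·m
Superposition: M = Σ M_i = -272/125 kN·m ≈ -2.176000 kN·m

M(8/5) = -272/125 kN·m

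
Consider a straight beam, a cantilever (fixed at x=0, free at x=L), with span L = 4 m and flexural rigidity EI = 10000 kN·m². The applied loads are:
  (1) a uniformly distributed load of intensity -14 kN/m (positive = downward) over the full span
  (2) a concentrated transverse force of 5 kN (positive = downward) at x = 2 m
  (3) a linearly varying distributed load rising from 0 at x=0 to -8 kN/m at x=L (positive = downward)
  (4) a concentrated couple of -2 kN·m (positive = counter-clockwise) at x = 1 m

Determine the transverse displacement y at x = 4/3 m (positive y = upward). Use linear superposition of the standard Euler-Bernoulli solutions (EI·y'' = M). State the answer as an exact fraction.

Load 1 — uniform load w=-14 kN/m over full span:
  y_1 = -wx²(x²-4Lx+6L²)/(24EI) = -(-14)·(4/3)²·((4/3)²-4·4·(4/3)+6·4²)/(24·10000) = 1204/151875 m
Load 2 — point force P=5 kN at a=2 m (b=L-a=2):
  y_2 = -Px²(3a-x)/(6EI)  [x≤a] = -5·(4/3)²·(3·2-(4/3))/(6·10000) = -7/10125 m
Load 3 — triangular load w₀=-8 kN/m (0→w₀ over full span):
  y_3 = (w₀Lx³/12-w₀L²x²/6-w₀x⁵/(120L))/EI = ((-8)·4·(4/3)³/12-(-8)·4²·(4/3)²/6-(-8)·(4/3)⁵/(120·4))/10000 = 7216/2278125 m
Load 4 — applied couple M₀=-2 kN·m at a=1 m (b=L-a=3):
  y_4 = M₀a(2x-a)/(2EI)  [x>a] = (-2)·1·(2·(4/3)-1)/(2·10000) = -1/6000 m
Superposition: y = Σ y_i = 373141/36450000 m ≈ 0.010237 m

y(4/3) = 373141/36450000 m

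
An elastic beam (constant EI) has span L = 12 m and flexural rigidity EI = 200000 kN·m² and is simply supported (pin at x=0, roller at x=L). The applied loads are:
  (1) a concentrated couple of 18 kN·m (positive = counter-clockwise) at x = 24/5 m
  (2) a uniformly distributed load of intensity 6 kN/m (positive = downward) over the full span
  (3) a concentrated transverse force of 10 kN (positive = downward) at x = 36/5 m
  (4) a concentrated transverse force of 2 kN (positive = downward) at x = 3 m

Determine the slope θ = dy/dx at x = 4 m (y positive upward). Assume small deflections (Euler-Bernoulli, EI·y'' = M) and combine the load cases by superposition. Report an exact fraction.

θ(4) = -24651/20000000 rad

Load 1 — applied couple M₀=18 kN·m at a=24/5 m (b=L-a=36/5):
  θ_1 = (M₀x²/(2L)+C₁)/EI  [x≤a] with C₁=M₀(3b²-L²)/(6L)=72/25 = (18·4²/(2·12)+(72/25))/200000 = 93/1250000 rad
Load 2 — uniform load w=6 kN/m over full span:
  θ_2 = -w(L³-6Lx²+4x³)/(24EI) = -6·(12³-6·12·4²+4·4³)/(24·200000) = -13/12500 rad
Load 3 — point force P=10 kN at a=36/5 m (b=L-a=24/5):
  θ_3 = -Pb(L²-b²-3x²)/(6LEI)  [x≤a] = -10·(24/5)·(12²-(24/5)²-3·4²)/(6·12·200000) = -19/78125 rad
Load 4 — point force P=2 kN at a=3 m (b=L-a=9):
  θ_4 = -Pa(2L²-6Lx+3x²+a²)/(6LEI)  [x>a] = -2·3·(2·12²-6·12·4+3·4²+3²)/(6·12·200000) = -19/800000 rad
Superposition: θ = Σ θ_i = -24651/20000000 rad ≈ -0.001233 rad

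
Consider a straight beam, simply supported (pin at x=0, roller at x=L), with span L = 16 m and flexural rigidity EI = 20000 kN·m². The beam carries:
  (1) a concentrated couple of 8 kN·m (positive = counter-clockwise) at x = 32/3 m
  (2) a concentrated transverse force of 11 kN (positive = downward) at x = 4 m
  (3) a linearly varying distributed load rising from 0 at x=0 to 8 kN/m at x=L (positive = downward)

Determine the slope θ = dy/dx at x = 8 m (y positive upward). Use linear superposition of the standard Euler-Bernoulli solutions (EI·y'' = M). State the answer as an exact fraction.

θ(8) = -361/450000 rad

Load 1 — applied couple M₀=8 kN·m at a=32/3 m (b=L-a=16/3):
  θ_1 = (M₀x²/(2L)+C₁)/EI  [x≤a] with C₁=M₀(3b²-L²)/(6L)=-128/9 = (8·8²/(2·16)+(-128/9))/20000 = 1/11250 rad
Load 2 — point force P=11 kN at a=4 m (b=L-a=12):
  θ_2 = -Pa(2L²-6Lx+3x²+a²)/(6LEI)  [x>a] = -11·4·(2·16²-6·16·8+3·8²+4²)/(6·16·20000) = 11/10000 rad
Load 3 — triangular load w₀=8 kN/m (0→w₀ over full span):
  θ_3 = -w₀(7L⁴-30L²x²+15x⁴)/(360LEI) = -8·(7·16⁴-30·16²·8²+15·8⁴)/(360·16·20000) = -56/28125 rad
Superposition: θ = Σ θ_i = -361/450000 rad ≈ -0.000802 rad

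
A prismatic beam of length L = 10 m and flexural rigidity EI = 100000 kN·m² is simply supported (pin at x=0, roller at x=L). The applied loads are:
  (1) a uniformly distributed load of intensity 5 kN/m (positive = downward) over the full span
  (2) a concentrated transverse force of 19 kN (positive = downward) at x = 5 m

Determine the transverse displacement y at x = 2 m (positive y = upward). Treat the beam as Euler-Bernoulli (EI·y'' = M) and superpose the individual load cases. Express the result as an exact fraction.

Load 1 — uniform load w=5 kN/m over full span:
  y_1 = -wx(L³-2Lx²+x³)/(24EI) = -5·2·(10³-2·10·2²+2³)/(24·100000) = -29/7500 m
Load 2 — point force P=19 kN at a=5 m (b=L-a=5):
  y_2 = -Pbx(L²-b²-x²)/(6LEI)  [x≤a] = -19·5·2·(10²-5²-2²)/(6·10·100000) = -1349/600000 m
Superposition: y = Σ y_i = -1223/200000 m ≈ -0.006115 m

y(2) = -1223/200000 m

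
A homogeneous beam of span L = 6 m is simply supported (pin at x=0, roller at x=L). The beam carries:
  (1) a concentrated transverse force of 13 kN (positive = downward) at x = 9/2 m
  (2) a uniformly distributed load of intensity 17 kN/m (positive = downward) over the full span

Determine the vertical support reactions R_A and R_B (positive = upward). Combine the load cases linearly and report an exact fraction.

R_A = 217/4 kN, R_B = 243/4 kN

Load 1 — point force P=13 kN at a=9/2 m (b=L-a=3/2):
  R_A = Pb/L = 13·(3/2)/6 = 13/4 kN
  R_B = Pa/L = 13·(9/2)/6 = 39/4 kN
Load 2 — uniform load w=17 kN/m over full span:
  R_A = wL/2 = 17·6/2 = 51 kN
  R_B = wL/2 = 17·6/2 = 51 kN
Superposition: R_A = 217/4 kN, R_B = 243/4 kN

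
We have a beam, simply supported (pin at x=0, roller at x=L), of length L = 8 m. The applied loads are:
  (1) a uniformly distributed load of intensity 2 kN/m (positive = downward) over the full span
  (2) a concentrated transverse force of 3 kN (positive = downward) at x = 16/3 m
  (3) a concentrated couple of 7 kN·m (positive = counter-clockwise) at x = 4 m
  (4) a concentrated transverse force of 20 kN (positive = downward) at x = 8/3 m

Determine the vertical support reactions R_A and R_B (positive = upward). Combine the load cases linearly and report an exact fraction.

R_A = 557/24 kN, R_B = 379/24 kN

Load 1 — uniform load w=2 kN/m over full span:
  R_A = wL/2 = 2·8/2 = 8 kN
  R_B = wL/2 = 2·8/2 = 8 kN
Load 2 — point force P=3 kN at a=16/3 m (b=L-a=8/3):
  R_A = Pb/L = 3·(8/3)/8 = 1 kN
  R_B = Pa/L = 3·(16/3)/8 = 2 kN
Load 3 — applied couple M₀=7 kN·m at a=4 m (b=L-a=4):
  R_A = M₀/L = 7/8 kN
  R_B = -M₀/L = -7/8 kN
Load 4 — point force P=20 kN at a=8/3 m (b=L-a=16/3):
  R_A = Pb/L = 20·(16/3)/8 = 40/3 kN
  R_B = Pa/L = 20·(8/3)/8 = 20/3 kN
Superposition: R_A = 557/24 kN, R_B = 379/24 kN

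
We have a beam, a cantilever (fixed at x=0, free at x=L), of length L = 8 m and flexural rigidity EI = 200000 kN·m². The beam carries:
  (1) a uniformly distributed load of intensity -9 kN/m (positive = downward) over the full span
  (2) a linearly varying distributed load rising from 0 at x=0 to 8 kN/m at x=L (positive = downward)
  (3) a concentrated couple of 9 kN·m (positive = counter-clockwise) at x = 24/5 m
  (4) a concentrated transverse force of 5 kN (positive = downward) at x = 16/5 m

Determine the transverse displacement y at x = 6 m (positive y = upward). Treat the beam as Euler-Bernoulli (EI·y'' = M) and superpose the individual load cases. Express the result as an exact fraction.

y(6) = 42091/7500000 m

Load 1 — uniform load w=-9 kN/m over full span:
  y_1 = -wx²(x²-4Lx+6L²)/(24EI) = -(-9)·6²·(6²-4·8·6+6·8²)/(24·200000) = 1539/100000 m
Load 2 — triangular load w₀=8 kN/m (0→w₀ over full span):
  y_2 = (w₀Lx³/12-w₀L²x²/6-w₀x⁵/(120L))/EI = (8·8·6³/12-8·8²·6²/6-8·6⁵/(120·8))/200000 = -2481/250000 m
Load 3 — applied couple M₀=9 kN·m at a=24/5 m (b=L-a=16/5):
  y_3 = M₀a(2x-a)/(2EI)  [x>a] = 9·(24/5)·(2·6-(24/5))/(2·200000) = 243/312500 m
Load 4 — point force P=5 kN at a=16/5 m (b=L-a=24/5):
  y_4 = -Pa²(3x-a)/(6EI)  [x>a] = -5·(16/5)²·(3·6-(16/5))/(6·200000) = -148/234375 m
Superposition: y = Σ y_i = 42091/7500000 m ≈ 0.005612 m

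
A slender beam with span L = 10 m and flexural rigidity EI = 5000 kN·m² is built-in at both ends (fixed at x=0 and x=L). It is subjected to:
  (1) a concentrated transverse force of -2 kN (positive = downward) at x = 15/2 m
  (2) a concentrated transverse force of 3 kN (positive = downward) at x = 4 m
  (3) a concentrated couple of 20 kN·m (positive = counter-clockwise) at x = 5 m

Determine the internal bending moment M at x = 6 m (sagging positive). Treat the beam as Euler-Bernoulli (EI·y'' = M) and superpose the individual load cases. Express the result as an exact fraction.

M(6) = -13187/2000 kN·m

Load 1 — point force P=-2 kN at a=15/2 m (b=L-a=5/2):
  M_1 = Pb²(3a+b)x/L³ - Pab²/L²  [x≤a] = (-2)·(5/2)²·(3·(15/2)+(5/2))·6/10³ - (-2)·(15/2)·(5/2)²/10² = -15/16 kN·m
Load 2 — point force P=3 kN at a=4 m (b=L-a=6):
  M_2 = Pa²(a+3b)(L-x)/L³ - Pa²b/L²  [x>a] = 3·4²·(4+3·6)·(10-6)/10³ - 3·4²·6/10² = 168/125 kN·m
Load 3 — applied couple M₀=20 kN·m at a=5 m (b=L-a=5):
  M_3 = R_Ax - M_A - M₀  [x>a] with R_A=3, M_A=5 = 3·6 - 5 - 20 = -7 kN·m
Superposition: M = Σ M_i = -13187/2000 kN·m ≈ -6.593500 kN·m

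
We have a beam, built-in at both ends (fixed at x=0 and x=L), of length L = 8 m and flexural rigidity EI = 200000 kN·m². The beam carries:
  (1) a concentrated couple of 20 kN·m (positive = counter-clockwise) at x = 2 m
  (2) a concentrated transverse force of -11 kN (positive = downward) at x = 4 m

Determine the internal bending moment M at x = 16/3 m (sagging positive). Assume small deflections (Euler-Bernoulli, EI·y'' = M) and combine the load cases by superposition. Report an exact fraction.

M(16/3) = -59/12 kN·m

Load 1 — applied couple M₀=20 kN·m at a=2 m (b=L-a=6):
  M_1 = R_Ax - M_A - M₀  [x>a] with R_A=45/16, M_A=-15/4 = (45/16)·(16/3) - (-15/4) - 20 = -5/4 kN·m
Load 2 — point force P=-11 kN at a=4 m (b=L-a=4):
  M_2 = Pa²(a+3b)(L-x)/L³ - Pa²b/L²  [x>a] = (-11)·4²·(4+3·4)·(8-(16/3))/8³ - (-11)·4²·4/8² = -11/3 kN·m
Superposition: M = Σ M_i = -59/12 kN·m ≈ -4.916667 kN·m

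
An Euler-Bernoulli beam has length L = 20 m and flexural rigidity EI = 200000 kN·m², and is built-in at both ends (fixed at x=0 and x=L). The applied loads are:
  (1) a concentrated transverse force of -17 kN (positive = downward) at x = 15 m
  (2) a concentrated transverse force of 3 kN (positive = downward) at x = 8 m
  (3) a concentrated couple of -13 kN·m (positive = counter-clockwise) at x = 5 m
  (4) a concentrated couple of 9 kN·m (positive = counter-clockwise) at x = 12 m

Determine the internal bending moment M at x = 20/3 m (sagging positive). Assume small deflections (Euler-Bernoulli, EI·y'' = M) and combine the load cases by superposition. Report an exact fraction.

M(20/3) = 2903/300 kN·m

Load 1 — point force P=-17 kN at a=15 m (b=L-a=5):
  M_1 = Pb²(3a+b)x/L³ - Pab²/L²  [x≤a] = (-17)·5²·(3·15+5)·(20/3)/20³ - (-17)·15·5²/20² = -85/48 kN·m
Load 2 — point force P=3 kN at a=8 m (b=L-a=12):
  M_2 = Pb²(3a+b)x/L³ - Pab²/L²  [x≤a] = 3·12²·(3·8+12)·(20/3)/20³ - 3·8·12²/20² = 108/25 kN·m
Load 3 — applied couple M₀=-13 kN·m at a=5 m (b=L-a=15):
  M_3 = R_Ax - M_A - M₀  [x>a] with R_A=-117/160, M_A=39/16 = (-117/160)·(20/3) - (39/16) - (-13) = 91/16 kN·m
Load 4 — applied couple M₀=9 kN·m at a=12 m (b=L-a=8):
  M_4 = R_Ax - M_A  [x≤a] with R_A=81/125, M_A=72/25 = (81/125)·(20/3) - (72/25) = 36/25 kN·m
Superposition: M = Σ M_i = 2903/300 kN·m ≈ 9.676667 kN·m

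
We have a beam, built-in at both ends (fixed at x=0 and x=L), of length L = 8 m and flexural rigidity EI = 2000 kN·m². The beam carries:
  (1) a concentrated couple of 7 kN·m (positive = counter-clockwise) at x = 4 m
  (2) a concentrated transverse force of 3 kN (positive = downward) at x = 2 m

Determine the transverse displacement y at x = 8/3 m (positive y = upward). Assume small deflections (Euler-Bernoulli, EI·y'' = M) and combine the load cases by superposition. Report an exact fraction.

Load 1 — applied couple M₀=7 kN·m at a=4 m (b=L-a=4):
  y_1 = (R_Ax³/6 - M_Ax²/2)/EI  [x≤a] with R_A=21/16, M_A=7/4 = ((21/16)·(8/3)³/6 - (7/4)·(8/3)²/2)/2000 = -7/6750 m
Load 2 — point force P=3 kN at a=2 m (b=L-a=6):
  y_2 = -Pa²(L-x)²(3bL-(3b+a)(L-x))/(6L³EI)  [x>a] = -3·2²·(8-(8/3))²·(3·6·8-(3·6+2)·(8-(8/3)))/(6·8³·2000) = -7/3375 m
Superposition: y = Σ y_i = -7/2250 m ≈ -0.003111 m

y(8/3) = -7/2250 m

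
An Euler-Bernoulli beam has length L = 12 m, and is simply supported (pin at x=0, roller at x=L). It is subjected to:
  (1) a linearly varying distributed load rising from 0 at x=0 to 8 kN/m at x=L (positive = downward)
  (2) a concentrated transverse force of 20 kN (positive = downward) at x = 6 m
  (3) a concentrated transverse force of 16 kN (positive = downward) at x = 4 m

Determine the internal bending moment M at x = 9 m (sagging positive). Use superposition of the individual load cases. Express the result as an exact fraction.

Load 1 — triangular load w₀=8 kN/m (0→w₀ over full span):
  M_1 = w₀Lx/6 - w₀x³/(6L) = 8·12·9/6 - 8·9³/(6·12) = 63 kN·m
Load 2 — point force P=20 kN at a=6 m (b=L-a=6):
  M_2 = Pa(L-x)/L  [x>a] = 20·6·(12-9)/12 = 30 kN·m
Load 3 — point force P=16 kN at a=4 m (b=L-a=8):
  M_3 = Pa(L-x)/L  [x>a] = 16·4·(12-9)/12 = 16 kN·m
Superposition: M = Σ M_i = 109 kN·m ≈ 109.000000 kN·m

M(9) = 109 kN·m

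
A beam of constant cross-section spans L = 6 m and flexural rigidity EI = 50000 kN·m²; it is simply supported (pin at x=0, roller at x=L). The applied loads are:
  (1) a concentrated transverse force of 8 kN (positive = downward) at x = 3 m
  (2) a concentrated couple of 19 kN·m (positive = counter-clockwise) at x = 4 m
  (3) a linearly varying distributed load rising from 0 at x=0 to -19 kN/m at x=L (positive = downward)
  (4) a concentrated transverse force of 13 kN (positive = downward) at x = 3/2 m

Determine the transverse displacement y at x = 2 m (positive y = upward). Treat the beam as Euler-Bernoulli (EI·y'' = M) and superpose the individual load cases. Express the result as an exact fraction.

Load 1 — point force P=8 kN at a=3 m (b=L-a=3):
  y_1 = -Pbx(L²-b²-x²)/(6LEI)  [x≤a] = -8·3·2·(6²-3²-2²)/(6·6·50000) = -23/37500 m
Load 2 — applied couple M₀=19 kN·m at a=4 m (b=L-a=2):
  y_2 = (M₀x³/(6L)+C₁x)/EI  [x≤a] with C₁=M₀(3b²-L²)/(6L)=-38/3 = (19·2³/(6·6)+(-38/3)·2)/50000 = -19/45000 m
Load 3 — triangular load w₀=-19 kN/m (0→w₀ over full span):
  y_3 = -w₀x(7L⁴-10L²x²+3x⁴)/(360LEI) = -(-19)·2·(7·6⁴-10·6²·2²+3·2⁴)/(360·6·50000) = 76/28125 m
Load 4 — point force P=13 kN at a=3/2 m (b=L-a=9/2):
  y_4 = -Pa(L-x)(2Lx-a²-x²)/(6LEI)  [x>a] = -13·(3/2)·(6-2)·(2·6·2-(3/2)²-2²)/(6·6·50000) = -923/1200000 m
Superposition: y = Σ y_i = 359/400000 m ≈ 0.000897 m

y(2) = 359/400000 m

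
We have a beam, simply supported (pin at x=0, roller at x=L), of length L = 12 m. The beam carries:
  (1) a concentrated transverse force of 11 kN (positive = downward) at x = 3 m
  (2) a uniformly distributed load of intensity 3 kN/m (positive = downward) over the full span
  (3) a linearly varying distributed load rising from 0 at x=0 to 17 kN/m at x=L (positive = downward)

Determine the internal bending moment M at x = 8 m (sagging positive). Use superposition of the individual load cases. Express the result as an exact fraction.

Load 1 — point force P=11 kN at a=3 m (b=L-a=9):
  M_1 = Pa(L-x)/L  [x>a] = 11·3·(12-8)/12 = 11 kN·m
Load 2 — uniform load w=3 kN/m over full span:
  M_2 = wx(L-x)/2 = 3·8·(12-8)/2 = 48 kN·m
Load 3 — triangular load w₀=17 kN/m (0→w₀ over full span):
  M_3 = w₀Lx/6 - w₀x³/(6L) = 17·12·8/6 - 17·8³/(6·12) = 1360/9 kN·m
Superposition: M = Σ M_i = 1891/9 kN·m ≈ 210.111111 kN·m

M(8) = 1891/9 kN·m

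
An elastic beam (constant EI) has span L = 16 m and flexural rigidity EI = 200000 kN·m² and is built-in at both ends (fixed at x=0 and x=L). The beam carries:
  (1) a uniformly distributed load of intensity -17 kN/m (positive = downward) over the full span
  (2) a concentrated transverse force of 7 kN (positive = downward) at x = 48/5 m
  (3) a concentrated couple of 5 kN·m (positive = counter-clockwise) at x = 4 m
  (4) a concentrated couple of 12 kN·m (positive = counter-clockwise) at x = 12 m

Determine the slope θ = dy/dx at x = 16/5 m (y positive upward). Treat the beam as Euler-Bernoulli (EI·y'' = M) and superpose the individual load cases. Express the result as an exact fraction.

θ(16/5) = 207963/78125000 rad

Load 1 — uniform load w=-17 kN/m over full span:
  θ_1 = -wx(L-x)(L-2x)/(12EI) = -(-17)·(16/5)·(16-(16/5))·(16-2·(16/5))/(12·200000) = 1088/390625 rad
Load 2 — point force P=7 kN at a=48/5 m (b=L-a=32/5):
  θ_2 = -Pb²x(2aL-(3a+b)x)/(2L³EI)  [x≤a] = -7·(32/5)²·(16/5)·(2·(48/5)·16-(3·(48/5)+(32/5))·(16/5))/(2·16³·200000) = -1064/9765625 rad
Load 3 — applied couple M₀=5 kN·m at a=4 m (b=L-a=12):
  θ_3 = (R_Ax²/2 - M_Ax)/EI  [x≤a] with R_A=45/128, M_A=-15/16 = ((45/128)·(16/5)²/2 - (-15/16)·(16/5))/200000 = 3/125000 rad
Load 4 — applied couple M₀=12 kN·m at a=12 m (b=L-a=4):
  θ_4 = (R_Ax²/2 - M_Ax)/EI  [x≤a] with R_A=27/32, M_A=15/4 = ((27/32)·(16/5)²/2 - (15/4)·(16/5))/200000 = -3/78125 rad
Superposition: θ = Σ θ_i = 207963/78125000 rad ≈ 0.002662 rad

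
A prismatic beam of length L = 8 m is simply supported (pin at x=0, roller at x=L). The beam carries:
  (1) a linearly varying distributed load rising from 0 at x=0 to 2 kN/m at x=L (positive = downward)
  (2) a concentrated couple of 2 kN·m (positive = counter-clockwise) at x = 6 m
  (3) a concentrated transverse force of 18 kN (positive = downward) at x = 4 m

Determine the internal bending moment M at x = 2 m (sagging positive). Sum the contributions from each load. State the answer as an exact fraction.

M(2) = 47/2 kN·m

Load 1 — triangular load w₀=2 kN/m (0→w₀ over full span):
  M_1 = w₀Lx/6 - w₀x³/(6L) = 2·8·2/6 - 2·2³/(6·8) = 5 kN·m
Load 2 — applied couple M₀=2 kN·m at a=6 m (b=L-a=2):
  M_2 = M₀x/L  [x≤a] = 2·2/8 = 1/2 kN·m
Load 3 — point force P=18 kN at a=4 m (b=L-a=4):
  M_3 = Pbx/L  [x≤a] = 18·4·2/8 = 18 kN·m
Superposition: M = Σ M_i = 47/2 kN·m ≈ 23.500000 kN·m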